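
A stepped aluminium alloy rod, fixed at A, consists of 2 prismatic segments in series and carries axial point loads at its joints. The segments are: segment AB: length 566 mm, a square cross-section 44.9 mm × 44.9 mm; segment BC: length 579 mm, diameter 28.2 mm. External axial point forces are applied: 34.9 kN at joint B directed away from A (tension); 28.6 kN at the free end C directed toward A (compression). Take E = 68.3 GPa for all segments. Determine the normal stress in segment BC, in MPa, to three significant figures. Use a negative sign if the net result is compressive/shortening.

-45.8 MPa

Internal axial forces (sectioning from the free end, tension +): N_BC = -28.6 kN, N_AB = 6.3 kN.
A_BC = 624.6 mm².
σ_BC = N_BC/A_BC = -28600/624.6 = -45.79 MPa.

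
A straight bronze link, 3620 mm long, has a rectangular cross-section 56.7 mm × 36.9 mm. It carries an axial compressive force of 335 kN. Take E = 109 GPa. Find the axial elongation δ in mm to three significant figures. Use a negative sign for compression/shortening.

A = 2092 mm².
δ_mech = NL/(AE) = -335000·3620/(2092·109000) = -5.318 mm.

-5.32 mm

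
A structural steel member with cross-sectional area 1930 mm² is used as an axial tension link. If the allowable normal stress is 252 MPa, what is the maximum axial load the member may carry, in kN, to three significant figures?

486 kN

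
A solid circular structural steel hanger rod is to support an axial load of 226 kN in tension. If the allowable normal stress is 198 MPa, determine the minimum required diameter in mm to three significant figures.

Required area A ≥ P/σ_allow = 226000/198 = 1141 mm².
For a solid circular section, d ≥ √(4A/π) = 38.12 mm.

38.1 mm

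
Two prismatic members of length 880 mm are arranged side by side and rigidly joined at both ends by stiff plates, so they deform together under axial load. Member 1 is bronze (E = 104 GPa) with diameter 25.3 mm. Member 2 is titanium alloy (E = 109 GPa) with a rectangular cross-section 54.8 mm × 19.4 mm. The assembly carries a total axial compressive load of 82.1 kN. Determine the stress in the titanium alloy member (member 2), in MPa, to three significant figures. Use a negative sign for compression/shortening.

-53.2 MPa

A_1 = 502.7 mm².
A_2 = 1063 mm².
Equal strain + equilibrium ⇒ each member carries load in proportion to AE: A₁E₁ = 52280000 N, A₂E₂ = 115900000 N, ΣAE = 168200000 N.
σ₂ = P·E₂/ΣAE = -82100·109000/168200000 = -53.22 MPa.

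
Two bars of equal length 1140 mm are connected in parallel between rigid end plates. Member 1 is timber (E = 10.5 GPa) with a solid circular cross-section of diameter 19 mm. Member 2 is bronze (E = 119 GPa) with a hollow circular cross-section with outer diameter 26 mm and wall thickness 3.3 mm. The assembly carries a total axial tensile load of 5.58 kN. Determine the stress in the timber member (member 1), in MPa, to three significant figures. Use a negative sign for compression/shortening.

A_1 = 283.5 mm².
A_2 = 235.3 mm².
Equal strain + equilibrium ⇒ each member carries load in proportion to AE: A₁E₁ = 2977000 N, A₂E₂ = 28010000 N, ΣAE = 30980000 N.
σ₁ = P·E₁/ΣAE = 5580·10500/30980000 = 1.891 MPa.

1.89 MPa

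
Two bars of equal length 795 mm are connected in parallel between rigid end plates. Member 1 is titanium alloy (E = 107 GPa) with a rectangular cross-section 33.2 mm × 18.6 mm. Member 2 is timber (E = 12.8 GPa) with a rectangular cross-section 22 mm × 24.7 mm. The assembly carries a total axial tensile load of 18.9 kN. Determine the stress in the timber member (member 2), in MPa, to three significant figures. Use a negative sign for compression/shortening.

3.31 MPa

A_1 = 617.5 mm².
A_2 = 543.4 mm².
Equal strain + equilibrium ⇒ each member carries load in proportion to AE: A₁E₁ = 66070000 N, A₂E₂ = 6956000 N, ΣAE = 73030000 N.
σ₂ = P·E₂/ΣAE = 18900·12800/73030000 = 3.313 MPa.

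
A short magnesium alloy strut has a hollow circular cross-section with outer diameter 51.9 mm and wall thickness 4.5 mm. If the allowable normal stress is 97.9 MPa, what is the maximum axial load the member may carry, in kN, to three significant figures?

A = 670.1 mm².
P_max = σ_allow · A = 97.9 · 670.1 = 65600 N = 65.6 kN.

65.6 kN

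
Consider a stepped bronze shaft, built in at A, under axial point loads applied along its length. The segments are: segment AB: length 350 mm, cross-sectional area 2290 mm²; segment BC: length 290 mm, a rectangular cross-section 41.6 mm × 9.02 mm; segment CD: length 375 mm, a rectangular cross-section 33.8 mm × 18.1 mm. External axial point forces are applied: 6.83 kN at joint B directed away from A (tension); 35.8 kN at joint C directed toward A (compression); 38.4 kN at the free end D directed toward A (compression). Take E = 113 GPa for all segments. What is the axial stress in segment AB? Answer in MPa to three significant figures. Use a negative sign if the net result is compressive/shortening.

-29.4 MPa

Internal axial forces (sectioning from the free end, tension +): N_CD = -38.4 kN, N_BC = -74.2 kN, N_AB = -67.37 kN.
σ_AB = N_AB/A_AB = -67370/2290 = -29.42 MPa.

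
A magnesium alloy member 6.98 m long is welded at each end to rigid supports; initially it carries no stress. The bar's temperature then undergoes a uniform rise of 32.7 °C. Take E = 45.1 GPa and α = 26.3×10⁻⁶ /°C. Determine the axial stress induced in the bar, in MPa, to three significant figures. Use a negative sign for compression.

Free thermal expansion αLΔT = 26.3e-6 · 6980 · 32.7 = 6.003 mm.
The walls impose strain ε = −(6.003)/6980 = -8.6001e-04; σ = Eε = 45100 · -8.6001e-04 = -38.79 MPa.

-38.8 MPa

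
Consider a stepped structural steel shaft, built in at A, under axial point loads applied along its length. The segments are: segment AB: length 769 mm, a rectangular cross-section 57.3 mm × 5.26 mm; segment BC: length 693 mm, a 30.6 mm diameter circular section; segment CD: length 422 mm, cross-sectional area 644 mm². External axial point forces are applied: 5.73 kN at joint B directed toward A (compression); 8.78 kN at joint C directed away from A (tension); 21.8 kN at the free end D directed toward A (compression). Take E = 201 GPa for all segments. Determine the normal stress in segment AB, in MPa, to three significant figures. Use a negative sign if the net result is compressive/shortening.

-62.2 MPa

Internal axial forces (sectioning from the free end, tension +): N_CD = -21.8 kN, N_BC = -13.02 kN, N_AB = -18.75 kN.
A_AB = 301.4 mm².
σ_AB = N_AB/A_AB = -18750/301.4 = -62.21 MPa.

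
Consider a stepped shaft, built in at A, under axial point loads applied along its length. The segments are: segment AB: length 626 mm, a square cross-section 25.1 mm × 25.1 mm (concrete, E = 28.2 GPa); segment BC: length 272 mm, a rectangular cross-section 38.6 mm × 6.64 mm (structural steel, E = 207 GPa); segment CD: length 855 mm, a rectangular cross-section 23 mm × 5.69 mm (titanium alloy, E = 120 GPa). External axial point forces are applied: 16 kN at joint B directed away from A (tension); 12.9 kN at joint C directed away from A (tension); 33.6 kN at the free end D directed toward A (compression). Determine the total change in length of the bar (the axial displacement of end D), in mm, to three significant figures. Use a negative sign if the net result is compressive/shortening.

Internal axial forces (sectioning from the free end, tension +): N_CD = -33.6 kN, N_BC = -20.7 kN, N_AB = -4.7 kN.
A_AB = 630 mm².
A_BC = 256.3 mm².
A_CD = 130.9 mm².
δ_AB = -4700·626/(630·28200) = -0.1656 mm
δ_BC = -20700·272/(256.3·207000) = -0.1061 mm
δ_CD = -33600·855/(130.9·120000) = -1.829 mm
δ = Σδ_i = -2.101 mm.

-2.10 mm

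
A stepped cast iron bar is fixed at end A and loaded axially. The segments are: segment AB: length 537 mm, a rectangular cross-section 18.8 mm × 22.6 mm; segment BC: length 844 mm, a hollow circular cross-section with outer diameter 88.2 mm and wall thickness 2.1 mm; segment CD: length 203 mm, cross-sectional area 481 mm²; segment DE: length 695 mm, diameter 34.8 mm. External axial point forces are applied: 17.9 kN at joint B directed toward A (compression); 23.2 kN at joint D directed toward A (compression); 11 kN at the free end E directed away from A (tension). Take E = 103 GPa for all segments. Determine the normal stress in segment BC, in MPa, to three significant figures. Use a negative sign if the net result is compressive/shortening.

-21.5 MPa

Internal axial forces (sectioning from the free end, tension +): N_DE = 11 kN, N_CD = -12.2 kN, N_BC = -12.2 kN, N_AB = -30.1 kN.
A_BC = 568 mm².
σ_BC = N_BC/A_BC = -12200/568 = -21.48 MPa.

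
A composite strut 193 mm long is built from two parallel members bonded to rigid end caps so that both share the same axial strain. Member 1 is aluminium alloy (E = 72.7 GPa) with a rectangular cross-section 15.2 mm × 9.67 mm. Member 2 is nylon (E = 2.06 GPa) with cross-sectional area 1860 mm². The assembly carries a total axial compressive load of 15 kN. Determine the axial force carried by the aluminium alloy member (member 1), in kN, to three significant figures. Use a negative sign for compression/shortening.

-11.0 kN

A_1 = 147 mm².
Equal strain + equilibrium ⇒ each member carries load in proportion to AE: A₁E₁ = 10690000 N, A₂E₂ = 3832000 N, ΣAE = 14520000 N.
F₁ = P·A₁E₁/ΣAE = -15000·10690000/14520000 = -11040 N.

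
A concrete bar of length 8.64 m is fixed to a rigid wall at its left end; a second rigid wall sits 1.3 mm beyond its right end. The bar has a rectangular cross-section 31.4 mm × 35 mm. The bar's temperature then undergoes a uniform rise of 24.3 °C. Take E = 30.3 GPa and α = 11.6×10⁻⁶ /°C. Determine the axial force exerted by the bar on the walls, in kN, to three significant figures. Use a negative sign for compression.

-4.38 kN

Free thermal expansion αLΔT = 11.6e-6 · 8640 · 24.3 = 2.435 mm.
The walls engage after the gap closes; constrained expansion = 2.435 − 1.3 = 1.135 mm.
The walls impose strain ε = −(1.135)/8640 = -1.3142e-04; σ = Eε = 30300 · -1.3142e-04 = -3.982 MPa.
Wall reaction R = σ·A = -3.982·1099 = -4376 N = -4.376 kN.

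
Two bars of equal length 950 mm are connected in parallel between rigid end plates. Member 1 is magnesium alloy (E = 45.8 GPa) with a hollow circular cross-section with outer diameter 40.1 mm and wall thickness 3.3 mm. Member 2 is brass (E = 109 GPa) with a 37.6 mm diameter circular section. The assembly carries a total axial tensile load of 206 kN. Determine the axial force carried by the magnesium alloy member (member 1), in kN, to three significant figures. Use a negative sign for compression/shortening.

A_1 = 381.5 mm².
A_2 = 1110 mm².
Equal strain + equilibrium ⇒ each member carries load in proportion to AE: A₁E₁ = 17470000 N, A₂E₂ = 121000000 N, ΣAE = 138500000 N.
F₁ = P·A₁E₁/ΣAE = 206000·17470000/138500000 = 25990 N.

26.0 kN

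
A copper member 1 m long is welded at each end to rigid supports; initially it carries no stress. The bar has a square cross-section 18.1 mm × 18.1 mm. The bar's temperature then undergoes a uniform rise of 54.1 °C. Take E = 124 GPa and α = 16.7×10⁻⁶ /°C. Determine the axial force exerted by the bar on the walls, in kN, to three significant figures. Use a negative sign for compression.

Free thermal expansion αLΔT = 16.7e-6 · 1000 · 54.1 = 0.9035 mm.
The walls impose strain ε = −(0.9035)/1000 = -9.0347e-04; σ = Eε = 124000 · -9.0347e-04 = -112 MPa.
Wall reaction R = σ·A = -112·327.6 = -36700 N = -36.7 kN.

-36.7 kN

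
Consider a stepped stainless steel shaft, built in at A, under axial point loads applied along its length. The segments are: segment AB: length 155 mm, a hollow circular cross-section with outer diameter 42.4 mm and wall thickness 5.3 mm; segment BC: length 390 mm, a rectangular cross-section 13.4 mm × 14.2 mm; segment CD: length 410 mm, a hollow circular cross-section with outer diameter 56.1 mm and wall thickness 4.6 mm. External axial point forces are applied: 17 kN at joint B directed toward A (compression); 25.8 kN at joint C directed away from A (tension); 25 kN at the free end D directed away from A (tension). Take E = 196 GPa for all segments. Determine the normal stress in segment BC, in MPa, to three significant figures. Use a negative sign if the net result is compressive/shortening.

267 MPa

Internal axial forces (sectioning from the free end, tension +): N_CD = 25 kN, N_BC = 50.8 kN, N_AB = 33.8 kN.
A_BC = 190.3 mm².
σ_BC = N_BC/A_BC = 50800/190.3 = 267 MPa.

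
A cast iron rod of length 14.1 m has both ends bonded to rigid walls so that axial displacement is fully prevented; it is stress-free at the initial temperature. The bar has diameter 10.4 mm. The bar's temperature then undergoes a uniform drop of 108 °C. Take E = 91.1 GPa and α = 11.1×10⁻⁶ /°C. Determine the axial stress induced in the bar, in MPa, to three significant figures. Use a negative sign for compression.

109 MPa

Free thermal expansion αLΔT = 11.1e-6 · 14100 · -108 = -16.9 mm.
The walls impose strain ε = −(-16.9)/14100 = 1.1988e-03; σ = Eε = 91100 · 1.1988e-03 = 109.2 MPa.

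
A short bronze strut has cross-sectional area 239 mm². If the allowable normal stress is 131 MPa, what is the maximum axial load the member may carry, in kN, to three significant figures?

P_max = σ_allow · A = 131 · 239 = 31310 N = 31.31 kN.

31.3 kN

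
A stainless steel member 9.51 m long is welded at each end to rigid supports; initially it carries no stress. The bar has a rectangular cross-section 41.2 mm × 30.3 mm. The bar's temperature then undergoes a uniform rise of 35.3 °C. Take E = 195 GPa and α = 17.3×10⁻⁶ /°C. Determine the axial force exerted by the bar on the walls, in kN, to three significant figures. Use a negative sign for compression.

-149 kN

Free thermal expansion αLΔT = 17.3e-6 · 9510 · 35.3 = 5.808 mm.
The walls impose strain ε = −(5.808)/9510 = -6.1069e-04; σ = Eε = 195000 · -6.1069e-04 = -119.1 MPa.
Wall reaction R = σ·A = -119.1·1248 = -148700 N = -148.7 kN.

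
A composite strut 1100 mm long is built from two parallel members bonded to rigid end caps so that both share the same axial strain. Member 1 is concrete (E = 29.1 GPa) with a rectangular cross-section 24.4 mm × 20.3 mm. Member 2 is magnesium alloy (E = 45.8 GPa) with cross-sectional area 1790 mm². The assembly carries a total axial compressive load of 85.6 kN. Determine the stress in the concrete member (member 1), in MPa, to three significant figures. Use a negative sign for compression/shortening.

A_1 = 495.3 mm².
Equal strain + equilibrium ⇒ each member carries load in proportion to AE: A₁E₁ = 14410000 N, A₂E₂ = 81980000 N, ΣAE = 96400000 N.
σ₁ = P·E₁/ΣAE = -85600·29100/96400000 = -25.84 MPa.

-25.8 MPa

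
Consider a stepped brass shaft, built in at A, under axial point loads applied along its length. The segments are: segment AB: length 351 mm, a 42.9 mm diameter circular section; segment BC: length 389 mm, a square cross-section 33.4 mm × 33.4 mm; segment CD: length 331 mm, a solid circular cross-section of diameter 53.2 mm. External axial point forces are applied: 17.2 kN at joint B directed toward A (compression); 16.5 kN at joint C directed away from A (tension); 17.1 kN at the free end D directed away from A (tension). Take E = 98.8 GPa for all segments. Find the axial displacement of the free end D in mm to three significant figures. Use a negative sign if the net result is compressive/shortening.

Internal axial forces (sectioning from the free end, tension +): N_CD = 17.1 kN, N_BC = 33.6 kN, N_AB = 16.4 kN.
A_AB = 1445 mm².
A_BC = 1116 mm².
A_CD = 2223 mm².
δ_AB = 16400·351/(1445·98800) = 0.04031 mm
δ_BC = 33600·389/(1116·98800) = 0.1186 mm
δ_CD = 17100·331/(2223·98800) = 0.02577 mm
δ = Σδ_i = 0.1847 mm.

0.185 mm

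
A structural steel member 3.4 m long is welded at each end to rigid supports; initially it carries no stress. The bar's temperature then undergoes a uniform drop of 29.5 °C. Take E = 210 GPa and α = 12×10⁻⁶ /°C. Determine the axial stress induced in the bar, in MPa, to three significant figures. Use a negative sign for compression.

74.3 MPa

Free thermal expansion αLΔT = 12e-6 · 3400 · -29.5 = -1.204 mm.
The walls impose strain ε = −(-1.204)/3400 = 3.5400e-04; σ = Eε = 210000 · 3.5400e-04 = 74.34 MPa.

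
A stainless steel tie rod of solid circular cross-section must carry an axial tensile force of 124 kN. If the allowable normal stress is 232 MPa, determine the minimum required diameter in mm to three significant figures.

Required area A ≥ P/σ_allow = 124000/232 = 534.5 mm².
For a solid circular section, d ≥ √(4A/π) = 26.09 mm.

26.1 mm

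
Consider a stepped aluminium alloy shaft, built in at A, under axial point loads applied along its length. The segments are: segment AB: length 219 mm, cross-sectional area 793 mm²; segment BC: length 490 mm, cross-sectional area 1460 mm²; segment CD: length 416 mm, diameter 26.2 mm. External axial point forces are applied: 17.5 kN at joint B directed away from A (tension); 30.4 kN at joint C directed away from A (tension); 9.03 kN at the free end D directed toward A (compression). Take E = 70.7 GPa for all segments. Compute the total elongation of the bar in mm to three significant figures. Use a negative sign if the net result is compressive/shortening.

Internal axial forces (sectioning from the free end, tension +): N_CD = -9.03 kN, N_BC = 21.37 kN, N_AB = 38.87 kN.
A_CD = 539.1 mm².
δ_AB = 38870·219/(793·70700) = 0.1518 mm
δ_BC = 21370·490/(1460·70700) = 0.1014 mm
δ_CD = -9030·416/(539.1·70700) = -0.09855 mm
δ = Σδ_i = 0.1547 mm.

0.155 mm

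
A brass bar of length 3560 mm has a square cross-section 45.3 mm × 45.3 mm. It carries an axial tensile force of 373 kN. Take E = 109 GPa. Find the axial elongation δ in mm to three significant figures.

5.94 mm

A = 2052 mm².
δ_mech = NL/(AE) = 373000·3560/(2052·109000) = 5.937 mm.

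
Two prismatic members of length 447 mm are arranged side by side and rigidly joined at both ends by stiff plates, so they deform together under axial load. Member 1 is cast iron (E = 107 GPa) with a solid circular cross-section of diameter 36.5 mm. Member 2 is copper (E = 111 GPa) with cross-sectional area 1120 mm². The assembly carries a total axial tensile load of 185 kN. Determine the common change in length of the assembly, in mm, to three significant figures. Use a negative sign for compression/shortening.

A_1 = 1046 mm².
Equal strain + equilibrium ⇒ each member carries load in proportion to AE: A₁E₁ = 112000000 N, A₂E₂ = 124300000 N, ΣAE = 236300000 N.
δ = PL/ΣAE = 185000·447/236300000 = 0.35 mm.

0.350 mm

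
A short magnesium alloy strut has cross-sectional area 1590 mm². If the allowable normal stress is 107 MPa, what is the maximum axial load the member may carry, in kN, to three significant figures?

170 kN

P_max = σ_allow · A = 107 · 1590 = 170100 N = 170.1 kN.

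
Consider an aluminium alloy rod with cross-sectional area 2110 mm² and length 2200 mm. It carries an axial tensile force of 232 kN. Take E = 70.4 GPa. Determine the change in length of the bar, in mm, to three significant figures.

3.44 mm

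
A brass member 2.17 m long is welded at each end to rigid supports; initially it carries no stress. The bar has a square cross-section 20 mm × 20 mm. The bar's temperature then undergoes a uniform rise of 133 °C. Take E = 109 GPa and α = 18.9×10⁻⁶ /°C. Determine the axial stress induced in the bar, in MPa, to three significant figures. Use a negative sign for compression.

Free thermal expansion αLΔT = 18.9e-6 · 2170 · 133 = 5.455 mm.
The walls impose strain ε = −(5.455)/2170 = -2.5137e-03; σ = Eε = 109000 · -2.5137e-03 = -274 MPa.

-274 MPa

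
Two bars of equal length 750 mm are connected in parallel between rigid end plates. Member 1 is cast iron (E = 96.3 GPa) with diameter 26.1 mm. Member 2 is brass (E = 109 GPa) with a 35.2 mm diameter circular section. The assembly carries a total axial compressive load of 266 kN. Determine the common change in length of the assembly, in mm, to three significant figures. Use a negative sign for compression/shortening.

-1.27 mm

A_1 = 535 mm².
A_2 = 973.1 mm².
Equal strain + equilibrium ⇒ each member carries load in proportion to AE: A₁E₁ = 51520000 N, A₂E₂ = 106100000 N, ΣAE = 157600000 N.
δ = PL/ΣAE = -266000·750/157600000 = -1.266 mm.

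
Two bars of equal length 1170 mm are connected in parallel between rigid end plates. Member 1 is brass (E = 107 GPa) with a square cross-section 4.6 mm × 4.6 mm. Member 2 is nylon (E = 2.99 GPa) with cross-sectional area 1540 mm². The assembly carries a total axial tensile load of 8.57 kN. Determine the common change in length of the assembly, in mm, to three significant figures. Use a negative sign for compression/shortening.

1.46 mm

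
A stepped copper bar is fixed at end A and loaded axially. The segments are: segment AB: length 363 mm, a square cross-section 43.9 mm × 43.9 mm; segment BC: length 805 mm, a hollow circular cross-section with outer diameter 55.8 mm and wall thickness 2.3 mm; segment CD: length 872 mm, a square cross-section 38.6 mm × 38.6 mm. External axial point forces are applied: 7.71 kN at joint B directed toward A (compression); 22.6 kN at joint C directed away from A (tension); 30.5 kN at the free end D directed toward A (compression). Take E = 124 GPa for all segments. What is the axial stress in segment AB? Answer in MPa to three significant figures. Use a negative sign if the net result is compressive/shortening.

-8.10 MPa

Internal axial forces (sectioning from the free end, tension +): N_CD = -30.5 kN, N_BC = -7.9 kN, N_AB = -15.61 kN.
A_AB = 1927 mm².
σ_AB = N_AB/A_AB = -15610/1927 = -8.1 MPa.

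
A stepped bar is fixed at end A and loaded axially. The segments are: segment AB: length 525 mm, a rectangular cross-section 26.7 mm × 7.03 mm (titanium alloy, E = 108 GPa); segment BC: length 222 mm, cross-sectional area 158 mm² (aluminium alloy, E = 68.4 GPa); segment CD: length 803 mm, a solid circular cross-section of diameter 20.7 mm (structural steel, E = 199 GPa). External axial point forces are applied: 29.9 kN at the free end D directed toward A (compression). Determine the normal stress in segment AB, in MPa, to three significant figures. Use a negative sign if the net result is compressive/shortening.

-159 MPa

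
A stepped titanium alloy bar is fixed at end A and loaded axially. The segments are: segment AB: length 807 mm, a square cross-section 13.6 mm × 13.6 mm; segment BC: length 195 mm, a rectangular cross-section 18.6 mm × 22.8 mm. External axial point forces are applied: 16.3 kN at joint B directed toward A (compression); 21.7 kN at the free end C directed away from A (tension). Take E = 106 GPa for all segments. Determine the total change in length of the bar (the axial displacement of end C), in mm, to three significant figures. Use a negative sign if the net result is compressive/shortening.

0.316 mm

Internal axial forces (sectioning from the free end, tension +): N_BC = 21.7 kN, N_AB = 5.4 kN.
A_AB = 185 mm².
A_BC = 424.1 mm².
δ_AB = 5400·807/(185·106000) = 0.2223 mm
δ_BC = 21700·195/(424.1·106000) = 0.09413 mm
δ = Σδ_i = 0.3164 mm.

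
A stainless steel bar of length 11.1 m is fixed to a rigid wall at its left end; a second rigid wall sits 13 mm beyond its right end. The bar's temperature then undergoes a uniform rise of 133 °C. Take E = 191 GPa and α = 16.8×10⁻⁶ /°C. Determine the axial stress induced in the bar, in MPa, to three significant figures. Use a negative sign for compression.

-203 MPa

Free thermal expansion αLΔT = 16.8e-6 · 11100 · 133 = 24.8 mm.
The walls engage after the gap closes; constrained expansion = 24.8 − 13 = 11.8 mm.
The walls impose strain ε = −(11.8)/11100 = -1.0632e-03; σ = Eε = 191000 · -1.0632e-03 = -203.1 MPa.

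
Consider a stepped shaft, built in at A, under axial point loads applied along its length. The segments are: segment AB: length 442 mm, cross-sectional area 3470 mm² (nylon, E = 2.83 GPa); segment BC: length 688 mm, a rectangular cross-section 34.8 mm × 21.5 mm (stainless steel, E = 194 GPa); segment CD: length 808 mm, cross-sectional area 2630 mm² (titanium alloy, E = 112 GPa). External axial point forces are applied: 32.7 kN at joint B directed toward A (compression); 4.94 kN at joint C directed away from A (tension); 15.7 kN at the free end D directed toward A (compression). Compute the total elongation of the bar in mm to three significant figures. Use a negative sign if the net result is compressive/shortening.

-2.05 mm

Internal axial forces (sectioning from the free end, tension +): N_CD = -15.7 kN, N_BC = -10.76 kN, N_AB = -43.46 kN.
A_BC = 748.2 mm².
δ_AB = -43460·442/(3470·2830) = -1.956 mm
δ_BC = -10760·688/(748.2·194000) = -0.051 mm
δ_CD = -15700·808/(2630·112000) = -0.04307 mm
δ = Σδ_i = -2.05 mm.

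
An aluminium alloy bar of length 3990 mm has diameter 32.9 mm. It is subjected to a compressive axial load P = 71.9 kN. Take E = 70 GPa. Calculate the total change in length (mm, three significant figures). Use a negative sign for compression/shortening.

-4.82 mm

A = 850.1 mm².
δ_mech = NL/(AE) = -71900·3990/(850.1·70000) = -4.821 mm.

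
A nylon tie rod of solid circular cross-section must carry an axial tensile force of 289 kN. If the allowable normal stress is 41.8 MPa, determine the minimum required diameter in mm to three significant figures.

93.8 mm

Required area A ≥ P/σ_allow = 289000/41.8 = 6914 mm².
For a solid circular section, d ≥ √(4A/π) = 93.82 mm.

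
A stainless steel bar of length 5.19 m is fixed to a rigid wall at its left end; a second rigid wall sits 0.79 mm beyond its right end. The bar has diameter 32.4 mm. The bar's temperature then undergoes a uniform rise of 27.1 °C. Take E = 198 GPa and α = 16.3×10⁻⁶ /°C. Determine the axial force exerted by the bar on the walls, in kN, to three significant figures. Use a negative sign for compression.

Free thermal expansion αLΔT = 16.3e-6 · 5190 · 27.1 = 2.293 mm.
The walls engage after the gap closes; constrained expansion = 2.293 − 0.79 = 1.503 mm.
The walls impose strain ε = −(1.503)/5190 = -2.8951e-04; σ = Eε = 198000 · -2.8951e-04 = -57.32 MPa.
Wall reaction R = σ·A = -57.32·824.5 = -47260 N = -47.26 kN.

-47.3 kN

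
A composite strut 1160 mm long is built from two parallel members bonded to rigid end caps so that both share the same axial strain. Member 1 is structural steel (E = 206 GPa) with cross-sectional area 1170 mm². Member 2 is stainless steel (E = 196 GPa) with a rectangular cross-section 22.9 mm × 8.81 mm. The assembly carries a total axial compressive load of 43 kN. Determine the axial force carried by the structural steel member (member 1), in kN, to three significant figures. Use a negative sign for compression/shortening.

-36.9 kN

A_2 = 201.7 mm².
Equal strain + equilibrium ⇒ each member carries load in proportion to AE: A₁E₁ = 241000000 N, A₂E₂ = 39540000 N, ΣAE = 280600000 N.
F₁ = P·A₁E₁/ΣAE = -43000·241000000/280600000 = -36940 N.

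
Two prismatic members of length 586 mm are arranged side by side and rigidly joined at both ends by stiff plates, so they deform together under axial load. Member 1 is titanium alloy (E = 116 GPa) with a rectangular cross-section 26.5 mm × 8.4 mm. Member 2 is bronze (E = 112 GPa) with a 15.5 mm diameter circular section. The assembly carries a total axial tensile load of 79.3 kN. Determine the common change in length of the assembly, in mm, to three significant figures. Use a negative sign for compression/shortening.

0.990 mm

A_1 = 222.6 mm².
A_2 = 188.7 mm².
Equal strain + equilibrium ⇒ each member carries load in proportion to AE: A₁E₁ = 25820000 N, A₂E₂ = 21130000 N, ΣAE = 46960000 N.
δ = PL/ΣAE = 79300·586/46960000 = 0.9897 mm.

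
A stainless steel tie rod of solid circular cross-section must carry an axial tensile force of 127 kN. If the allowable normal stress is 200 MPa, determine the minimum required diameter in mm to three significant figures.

28.4 mm

Required area A ≥ P/σ_allow = 127000/200 = 635 mm².
For a solid circular section, d ≥ √(4A/π) = 28.43 mm.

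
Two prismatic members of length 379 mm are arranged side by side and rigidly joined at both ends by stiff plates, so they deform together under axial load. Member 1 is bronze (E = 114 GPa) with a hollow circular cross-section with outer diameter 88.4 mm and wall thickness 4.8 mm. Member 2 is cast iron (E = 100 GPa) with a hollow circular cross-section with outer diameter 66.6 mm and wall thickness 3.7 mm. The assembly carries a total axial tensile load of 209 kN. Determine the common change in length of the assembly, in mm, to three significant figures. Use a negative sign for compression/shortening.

0.365 mm

A_1 = 1261 mm².
A_2 = 731.1 mm².
Equal strain + equilibrium ⇒ each member carries load in proportion to AE: A₁E₁ = 143700000 N, A₂E₂ = 73110000 N, ΣAE = 216800000 N.
δ = PL/ΣAE = 209000·379/216800000 = 0.3653 mm.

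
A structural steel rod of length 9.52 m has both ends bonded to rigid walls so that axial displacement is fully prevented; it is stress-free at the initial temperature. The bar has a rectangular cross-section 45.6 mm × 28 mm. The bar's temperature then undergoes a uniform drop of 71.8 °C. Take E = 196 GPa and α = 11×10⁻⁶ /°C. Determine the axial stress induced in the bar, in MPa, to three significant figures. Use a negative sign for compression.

155 MPa

Free thermal expansion αLΔT = 11e-6 · 9520 · -71.8 = -7.519 mm.
The walls impose strain ε = −(-7.519)/9520 = 7.8980e-04; σ = Eε = 196000 · 7.8980e-04 = 154.8 MPa.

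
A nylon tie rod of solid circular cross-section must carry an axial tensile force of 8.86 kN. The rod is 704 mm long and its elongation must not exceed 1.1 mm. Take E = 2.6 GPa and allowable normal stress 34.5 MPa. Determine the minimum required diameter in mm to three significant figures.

Required area A ≥ P/σ_allow = 8860/34.5 = 256.8 mm².
For a solid circular section, d ≥ √(4A/π) = 18.08 mm.
Elongation limit: A ≥ PL/(Eδ_allow) = 8860·704/(2600·1.1) = 2181 mm² ⇒ d ≥ 52.7 mm.
The elongation limit governs.

52.7 mm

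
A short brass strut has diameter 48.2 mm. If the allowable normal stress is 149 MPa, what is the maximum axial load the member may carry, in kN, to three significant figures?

A = 1825 mm².
P_max = σ_allow · A = 149 · 1825 = 271900 N = 271.9 kN.

272 kN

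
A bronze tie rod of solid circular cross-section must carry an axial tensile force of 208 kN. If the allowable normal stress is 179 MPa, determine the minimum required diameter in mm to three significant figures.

Required area A ≥ P/σ_allow = 208000/179 = 1162 mm².
For a solid circular section, d ≥ √(4A/π) = 38.46 mm.

38.5 mm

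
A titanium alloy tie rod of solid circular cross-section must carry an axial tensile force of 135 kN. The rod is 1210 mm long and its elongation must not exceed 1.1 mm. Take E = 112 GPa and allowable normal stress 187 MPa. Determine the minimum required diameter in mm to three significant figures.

Required area A ≥ P/σ_allow = 135000/187 = 721.9 mm².
For a solid circular section, d ≥ √(4A/π) = 30.32 mm.
Elongation limit: A ≥ PL/(Eδ_allow) = 135000·1210/(112000·1.1) = 1326 mm² ⇒ d ≥ 41.09 mm.
The elongation limit governs.

41.1 mm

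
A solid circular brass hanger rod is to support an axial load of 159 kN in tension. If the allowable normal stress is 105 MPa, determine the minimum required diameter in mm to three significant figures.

Required area A ≥ P/σ_allow = 159000/105 = 1514 mm².
For a solid circular section, d ≥ √(4A/π) = 43.91 mm.

43.9 mm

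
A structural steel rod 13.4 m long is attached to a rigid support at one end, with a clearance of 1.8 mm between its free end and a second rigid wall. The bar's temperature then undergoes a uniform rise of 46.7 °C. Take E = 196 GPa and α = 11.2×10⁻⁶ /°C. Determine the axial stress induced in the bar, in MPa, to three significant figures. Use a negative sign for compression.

-76.2 MPa

Free thermal expansion αLΔT = 11.2e-6 · 13400 · 46.7 = 7.009 mm.
The walls engage after the gap closes; constrained expansion = 7.009 − 1.8 = 5.209 mm.
The walls impose strain ε = −(5.209)/13400 = -3.8871e-04; σ = Eε = 196000 · -3.8871e-04 = -76.19 MPa.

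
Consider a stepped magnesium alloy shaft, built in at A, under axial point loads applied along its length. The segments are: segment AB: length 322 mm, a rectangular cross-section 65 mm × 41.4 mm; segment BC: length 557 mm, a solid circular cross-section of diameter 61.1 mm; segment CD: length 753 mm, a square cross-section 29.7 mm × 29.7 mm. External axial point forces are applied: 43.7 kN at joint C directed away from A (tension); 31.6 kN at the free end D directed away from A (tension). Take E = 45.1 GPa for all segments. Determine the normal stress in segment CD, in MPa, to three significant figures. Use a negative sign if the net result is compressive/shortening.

Internal axial forces (sectioning from the free end, tension +): N_CD = 31.6 kN, N_BC = 75.3 kN, N_AB = 75.3 kN.
A_CD = 882.1 mm².
σ_CD = N_CD/A_CD = 31600/882.1 = 35.82 MPa.

35.8 MPa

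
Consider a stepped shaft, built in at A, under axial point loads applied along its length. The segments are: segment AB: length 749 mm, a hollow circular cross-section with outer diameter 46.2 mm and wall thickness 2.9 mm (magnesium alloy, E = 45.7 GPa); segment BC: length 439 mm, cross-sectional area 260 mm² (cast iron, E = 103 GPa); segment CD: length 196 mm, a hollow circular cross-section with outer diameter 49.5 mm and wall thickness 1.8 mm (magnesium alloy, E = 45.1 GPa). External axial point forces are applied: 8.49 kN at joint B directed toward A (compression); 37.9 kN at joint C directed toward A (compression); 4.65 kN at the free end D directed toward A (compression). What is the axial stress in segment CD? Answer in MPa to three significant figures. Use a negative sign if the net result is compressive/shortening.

-17.2 MPa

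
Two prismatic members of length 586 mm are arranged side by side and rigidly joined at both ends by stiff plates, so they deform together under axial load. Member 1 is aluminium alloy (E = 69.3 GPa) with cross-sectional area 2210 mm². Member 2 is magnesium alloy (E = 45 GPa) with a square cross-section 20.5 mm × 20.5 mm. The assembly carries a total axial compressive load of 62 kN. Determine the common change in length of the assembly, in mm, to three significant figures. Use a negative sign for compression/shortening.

-0.211 mm

A_2 = 420.2 mm².
Equal strain + equilibrium ⇒ each member carries load in proportion to AE: A₁E₁ = 153200000 N, A₂E₂ = 18910000 N, ΣAE = 172100000 N.
δ = PL/ΣAE = -62000·586/172100000 = -0.2112 mm.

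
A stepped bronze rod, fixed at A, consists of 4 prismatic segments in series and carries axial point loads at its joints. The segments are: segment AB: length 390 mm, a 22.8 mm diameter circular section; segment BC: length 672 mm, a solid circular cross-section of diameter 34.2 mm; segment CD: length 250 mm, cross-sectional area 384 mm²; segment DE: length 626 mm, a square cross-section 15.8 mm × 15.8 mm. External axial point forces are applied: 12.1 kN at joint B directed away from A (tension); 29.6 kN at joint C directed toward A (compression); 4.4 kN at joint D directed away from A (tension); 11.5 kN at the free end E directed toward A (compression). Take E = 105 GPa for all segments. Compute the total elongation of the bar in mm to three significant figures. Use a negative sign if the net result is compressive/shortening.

Internal axial forces (sectioning from the free end, tension +): N_DE = -11.5 kN, N_CD = -7.1 kN, N_BC = -36.7 kN, N_AB = -24.6 kN.
A_AB = 408.3 mm².
A_BC = 918.6 mm².
A_DE = 249.6 mm².
δ_AB = -24600·390/(408.3·105000) = -0.2238 mm
δ_BC = -36700·672/(918.6·105000) = -0.2557 mm
δ_CD = -7100·250/(384·105000) = -0.04402 mm
δ_DE = -11500·626/(249.6·105000) = -0.2746 mm
δ = Σδ_i = -0.7981 mm.

-0.798 mm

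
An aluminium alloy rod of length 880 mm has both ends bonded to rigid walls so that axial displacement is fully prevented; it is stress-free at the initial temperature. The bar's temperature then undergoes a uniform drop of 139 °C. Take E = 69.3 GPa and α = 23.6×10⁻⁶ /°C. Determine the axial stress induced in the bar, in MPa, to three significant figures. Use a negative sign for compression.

Free thermal expansion αLΔT = 23.6e-6 · 880 · -139 = -2.887 mm.
The walls impose strain ε = −(-2.887)/880 = 3.2804e-03; σ = Eε = 69300 · 3.2804e-03 = 227.3 MPa.

227 MPa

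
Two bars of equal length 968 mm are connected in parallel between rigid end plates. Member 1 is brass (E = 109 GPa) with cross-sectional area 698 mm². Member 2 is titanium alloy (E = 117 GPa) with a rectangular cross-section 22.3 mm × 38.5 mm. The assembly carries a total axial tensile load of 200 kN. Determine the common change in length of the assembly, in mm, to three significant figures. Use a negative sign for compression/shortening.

A_2 = 858.6 mm².
Equal strain + equilibrium ⇒ each member carries load in proportion to AE: A₁E₁ = 76080000 N, A₂E₂ = 100500000 N, ΣAE = 176500000 N.
δ = PL/ΣAE = 200000·968/176500000 = 1.097 mm.

1.10 mm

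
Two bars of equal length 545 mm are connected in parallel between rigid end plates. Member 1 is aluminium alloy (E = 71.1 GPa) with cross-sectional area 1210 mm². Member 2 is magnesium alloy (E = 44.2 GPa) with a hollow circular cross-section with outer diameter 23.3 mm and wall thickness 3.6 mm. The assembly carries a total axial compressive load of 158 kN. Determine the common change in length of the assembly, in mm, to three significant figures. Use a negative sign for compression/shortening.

-0.898 mm

A_2 = 222.8 mm².
Equal strain + equilibrium ⇒ each member carries load in proportion to AE: A₁E₁ = 86030000 N, A₂E₂ = 9848000 N, ΣAE = 95880000 N.
δ = PL/ΣAE = -158000·545/95880000 = -0.8981 mm.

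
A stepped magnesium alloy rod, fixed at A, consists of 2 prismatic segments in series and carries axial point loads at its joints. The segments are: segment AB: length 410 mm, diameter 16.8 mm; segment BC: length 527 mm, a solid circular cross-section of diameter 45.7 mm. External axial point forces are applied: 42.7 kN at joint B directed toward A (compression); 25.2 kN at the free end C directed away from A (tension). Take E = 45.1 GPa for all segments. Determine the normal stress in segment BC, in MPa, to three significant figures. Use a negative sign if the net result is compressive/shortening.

Internal axial forces (sectioning from the free end, tension +): N_BC = 25.2 kN, N_AB = -17.5 kN.
A_BC = 1640 mm².
σ_BC = N_BC/A_BC = 25200/1640 = 15.36 MPa.

15.4 MPa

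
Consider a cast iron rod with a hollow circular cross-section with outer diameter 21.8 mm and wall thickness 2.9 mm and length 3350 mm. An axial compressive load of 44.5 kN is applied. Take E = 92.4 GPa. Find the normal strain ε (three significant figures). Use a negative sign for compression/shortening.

-0.00280

A = 172.2 mm².
σ = N/A = -258.4 MPa; ε = σ/E = -258.4/92400 = -2.797e-03.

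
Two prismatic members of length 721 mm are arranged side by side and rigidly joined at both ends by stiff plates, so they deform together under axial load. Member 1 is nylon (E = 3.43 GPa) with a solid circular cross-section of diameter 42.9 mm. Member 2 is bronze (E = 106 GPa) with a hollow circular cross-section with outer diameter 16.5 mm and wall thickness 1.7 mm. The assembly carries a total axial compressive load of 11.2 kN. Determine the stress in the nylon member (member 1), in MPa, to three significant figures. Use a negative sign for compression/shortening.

-2.88 MPa

A_1 = 1445 mm².
A_2 = 79.04 mm².
Equal strain + equilibrium ⇒ each member carries load in proportion to AE: A₁E₁ = 4958000 N, A₂E₂ = 8379000 N, ΣAE = 13340000 N.
σ₁ = P·E₁/ΣAE = -11200·3430/13340000 = -2.881 MPa.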